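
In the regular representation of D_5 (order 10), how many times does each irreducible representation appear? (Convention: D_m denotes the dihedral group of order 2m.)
Each irreducible V_i of dimension d_i appears with multiplicity d_i, i.e. rho_reg = (direct sum over all irreducibles V_i) d_i V_i. The irreducible dimensions for D_5 are 1, 1, 2, 2: 2 irreducibles of dimension 1, each with multiplicity 1; 2 irreducibles of dimension 2, each with multiplicity 2. Total dimension 2*1*1 + 2*2*2 = 10 = |G|.

Solution. General theorem: in the regular representation of a finite group G, each irreducible appears with multiplicity equal to its dimension. Check: dim(rho_reg) = sum d_i^2 = 1 + 1 + 4 + 4 = 10 = |G|.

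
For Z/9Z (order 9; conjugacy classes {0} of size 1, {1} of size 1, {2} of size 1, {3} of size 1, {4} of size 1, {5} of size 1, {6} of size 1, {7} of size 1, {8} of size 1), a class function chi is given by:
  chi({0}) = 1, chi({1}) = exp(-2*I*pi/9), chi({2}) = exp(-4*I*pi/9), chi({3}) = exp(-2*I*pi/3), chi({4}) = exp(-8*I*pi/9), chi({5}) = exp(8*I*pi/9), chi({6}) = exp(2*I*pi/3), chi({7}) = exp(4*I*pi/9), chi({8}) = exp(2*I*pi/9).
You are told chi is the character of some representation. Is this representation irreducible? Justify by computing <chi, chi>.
Irreducible: <chi, chi> = 1.

Solution. <chi, chi> = (1/|G|) sum_C |C| * |chi(C)|^2 = (1/9)[1*|1|^2 + 1*|exp(-2*I*pi/9)|^2 + 1*|exp(-4*I*pi/9)|^2 + 1*|exp(-2*I*pi/3)|^2 + 1*|exp(-8*I*pi/9)|^2 + 1*|exp(8*I*pi/9)|^2 + 1*|exp(2*I*pi/3)|^2 + 1*|exp(4*I*pi/9)|^2 + 1*|exp(2*I*pi/9)|^2]
  = (1/9)[(1) + (1) + (1) + (1) + (1) + (1) + (1) + (1) + (1)] = 9/9 = 1.
(Exp terms are combined using exp(i*s)*conj(exp(i*t)) = exp(i*(s-t)), and sums of them are collapsed using the identity that for every m > 1 the m distinct m-th roots of unity sum to 0, e.g. 1 + exp(2*I*pi/3) + exp(-2*I*pi/3) = 0.)
A character is irreducible iff <chi, chi> = 1, so this representation is irreducible.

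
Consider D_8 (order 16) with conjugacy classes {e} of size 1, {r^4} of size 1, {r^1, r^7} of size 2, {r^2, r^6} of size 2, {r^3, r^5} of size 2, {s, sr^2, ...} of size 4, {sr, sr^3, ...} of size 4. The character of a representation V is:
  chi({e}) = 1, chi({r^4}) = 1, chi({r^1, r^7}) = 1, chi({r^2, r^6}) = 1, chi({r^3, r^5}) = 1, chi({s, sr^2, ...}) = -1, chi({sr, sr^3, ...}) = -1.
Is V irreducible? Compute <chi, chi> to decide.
Irreducible: <chi, chi> = 1.

Justification: <chi, chi> = (1/|G|) sum_C |C| * |chi(C)|^2 = (1/16)[1*|1|^2 + 1*|1|^2 + 2*|1|^2 + 2*|1|^2 + 2*|1|^2 + 4*|-1|^2 + 4*|-1|^2]
  = (1/16)[(1) + (1) + (2) + (2) + (2) + (4) + (4)] = 16/16 = 1.
A character is irreducible iff <chi, chi> = 1, so this representation is irreducible.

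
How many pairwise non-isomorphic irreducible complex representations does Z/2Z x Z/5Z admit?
10

Working: The number of irreducible complex representations of a finite group equals its number of conjugacy classes. Z/2Z x Z/5Z is abelian of order 10, so every element is its own conjugacy class: 10 classes, so Z/2Z x Z/5Z (order 10) has exactly 10 irreducible complex representations.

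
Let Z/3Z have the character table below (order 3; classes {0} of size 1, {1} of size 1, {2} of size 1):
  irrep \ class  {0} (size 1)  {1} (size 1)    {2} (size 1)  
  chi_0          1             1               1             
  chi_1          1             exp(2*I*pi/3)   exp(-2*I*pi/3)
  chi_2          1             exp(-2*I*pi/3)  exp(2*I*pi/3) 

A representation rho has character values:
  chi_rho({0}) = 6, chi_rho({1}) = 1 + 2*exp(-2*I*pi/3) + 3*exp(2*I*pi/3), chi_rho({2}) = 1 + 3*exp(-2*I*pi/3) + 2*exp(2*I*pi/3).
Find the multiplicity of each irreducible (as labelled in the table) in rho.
Multiplicities: chi_0: 1, chi_1: 3, chi_2: 2.

Use <chi_rho, chi> = (1/|G|) sum_C |C| * chi_rho(C) * conj(chi(C)) with |G| = 3 for each irreducible chi in the table:
  <chi_rho, chi_0> = (1/3)[1*(6)*conj(1) + 1*(1 + 2*exp(-2*I*pi/3) + 3*exp(2*I*pi/3))*conj(1) + 1*(1 + 3*exp(-2*I*pi/3) + 2*exp(2*I*pi/3))*conj(1)]
      = (1/3)[(6) + (1 + 2*exp(-2*I*pi/3) + 3*exp(2*I*pi/3)) + (1 + 3*exp(-2*I*pi/3) + 2*exp(2*I*pi/3))] = 3/3 = 1
  <chi_rho, chi_1> = (1/3)[1*(6)*conj(1) + 1*(1 + 2*exp(-2*I*pi/3) + 3*exp(2*I*pi/3))*conj(exp(2*I*pi/3)) + 1*(1 + 3*exp(-2*I*pi/3) + 2*exp(2*I*pi/3))*conj(exp(-2*I*pi/3))]
      = (1/3)[(6) + (3 + exp(-2*I*pi/3) + 2*exp(2*I*pi/3)) + (3 + 2*exp(-2*I*pi/3) + exp(2*I*pi/3))] = 9/3 = 3
  <chi_rho, chi_2> = (1/3)[1*(6)*conj(1) + 1*(1 + 2*exp(-2*I*pi/3) + 3*exp(2*I*pi/3))*conj(exp(-2*I*pi/3)) + 1*(1 + 3*exp(-2*I*pi/3) + 2*exp(2*I*pi/3))*conj(exp(2*I*pi/3))]
      = (1/3)[(6) + (2 + 3*exp(-2*I*pi/3) + exp(2*I*pi/3)) + (2 + exp(-2*I*pi/3) + 3*exp(2*I*pi/3))] = 6/3 = 2
(Exp terms are combined using exp(i*s)*conj(exp(i*t)) = exp(i*(s-t)), and sums of them are collapsed using the identity that for every m > 1 the m distinct m-th roots of unity sum to 0, e.g. 1 + exp(2*I*pi/3) + exp(-2*I*pi/3) = 0.)
Dimension check: dim(rho) = sum (mult * dim) = 1*1 + 3*1 + 2*1 = 6 = chi_rho(e) = 6.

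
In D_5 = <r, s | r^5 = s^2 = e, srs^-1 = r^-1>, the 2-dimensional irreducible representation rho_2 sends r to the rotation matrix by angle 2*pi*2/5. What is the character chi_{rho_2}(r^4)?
chi_{rho_2}(r^4) = 2*cos(2*pi*2*4/5) = -sqrt(5)/2 - 1/2

Working: rho_2(r^4) is rotation by angle 2*pi*2*4/5, whose trace is 2*cos(2*pi*2*4/5) = -sqrt(5)/2 - 1/2.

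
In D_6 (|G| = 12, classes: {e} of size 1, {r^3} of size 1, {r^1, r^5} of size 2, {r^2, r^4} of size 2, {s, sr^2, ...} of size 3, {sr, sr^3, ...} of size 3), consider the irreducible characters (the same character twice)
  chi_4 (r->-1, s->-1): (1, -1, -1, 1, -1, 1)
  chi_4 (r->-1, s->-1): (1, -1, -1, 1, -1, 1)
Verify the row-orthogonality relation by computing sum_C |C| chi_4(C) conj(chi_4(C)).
Sum = 12 = |G| = 12; so <chi_4, chi_4> = 1 (norm-1 confirms irreducibility).

Compute term by term over conjugacy classes (|C| * chi_4(C) * conj(chi_4(C))):
  1*(1)*conj(1) + 1*(-1)*conj(-1) + 2*(-1)*conj(-1) + 2*(1)*conj(1) + 3*(-1)*conj(-1) + 3*(1)*conj(1)
  = (1) + (1) + (2) + (2) + (3) + (3)
  = 12.
Dividing by |G| = 12 gives 12/12 = 1, matching the row-orthogonality relation <chi_4, chi_4> = [chi_4 = chi_4].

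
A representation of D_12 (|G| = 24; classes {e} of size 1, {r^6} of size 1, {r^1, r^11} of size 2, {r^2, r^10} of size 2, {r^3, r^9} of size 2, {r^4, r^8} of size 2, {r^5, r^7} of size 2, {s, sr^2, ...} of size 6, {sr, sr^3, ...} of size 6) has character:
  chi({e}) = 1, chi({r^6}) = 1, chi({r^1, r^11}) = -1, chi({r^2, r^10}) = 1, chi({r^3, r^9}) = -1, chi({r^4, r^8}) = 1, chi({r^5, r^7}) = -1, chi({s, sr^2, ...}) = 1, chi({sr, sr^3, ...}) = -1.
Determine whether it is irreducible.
Irreducible: <chi, chi> = 1.

Reasoning: <chi, chi> = (1/|G|) sum_C |C| * |chi(C)|^2 = (1/24)[1*|1|^2 + 1*|1|^2 + 2*|-1|^2 + 2*|1|^2 + 2*|-1|^2 + 2*|1|^2 + 2*|-1|^2 + 6*|1|^2 + 6*|-1|^2]
  = (1/24)[(1) + (1) + (2) + (2) + (2) + (2) + (2) + (6) + (6)] = 24/24 = 1.
A character is irreducible iff <chi, chi> = 1, so this representation is irreducible.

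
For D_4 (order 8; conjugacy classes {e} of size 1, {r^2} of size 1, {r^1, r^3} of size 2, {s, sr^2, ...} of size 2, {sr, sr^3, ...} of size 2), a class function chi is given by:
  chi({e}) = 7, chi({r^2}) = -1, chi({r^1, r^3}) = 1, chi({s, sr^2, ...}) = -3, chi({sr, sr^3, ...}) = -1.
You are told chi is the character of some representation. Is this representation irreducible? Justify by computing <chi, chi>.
Not irreducible (reducible): <chi, chi> = 9 > 1.

Derivation: <chi, chi> = (1/|G|) sum_C |C| * |chi(C)|^2 = (1/8)[1*|7|^2 + 1*|-1|^2 + 2*|1|^2 + 2*|-3|^2 + 2*|-1|^2]
  = (1/8)[(49) + (1) + (2) + (18) + (2)] = 72/8 = 9.
A character is irreducible iff <chi, chi> = 1, so this representation is reducible.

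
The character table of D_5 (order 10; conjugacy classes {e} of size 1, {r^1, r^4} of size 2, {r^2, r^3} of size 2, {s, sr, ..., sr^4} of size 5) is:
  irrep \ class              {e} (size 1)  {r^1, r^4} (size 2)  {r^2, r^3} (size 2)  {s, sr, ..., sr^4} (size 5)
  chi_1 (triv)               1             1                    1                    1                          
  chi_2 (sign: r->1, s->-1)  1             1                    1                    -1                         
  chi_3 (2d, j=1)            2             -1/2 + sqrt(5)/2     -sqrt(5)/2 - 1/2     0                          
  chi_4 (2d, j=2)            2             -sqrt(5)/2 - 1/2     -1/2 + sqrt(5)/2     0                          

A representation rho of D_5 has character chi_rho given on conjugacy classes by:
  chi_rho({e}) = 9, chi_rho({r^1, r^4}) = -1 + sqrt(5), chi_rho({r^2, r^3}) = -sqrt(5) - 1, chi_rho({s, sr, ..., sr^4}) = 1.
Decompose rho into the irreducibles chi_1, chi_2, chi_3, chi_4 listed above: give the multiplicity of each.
Multiplicities: chi_1: 1, chi_2: 0, chi_3: 3, chi_4: 1.

Argument: Use <chi_rho, chi> = (1/|G|) sum_C |C| * chi_rho(C) * conj(chi(C)) with |G| = 10 for each irreducible chi in the table:
  <chi_rho, chi_1> = (1/10)[1*(9)*conj(1) + 2*(-1 + sqrt(5))*conj(1) + 2*(-sqrt(5) - 1)*conj(1) + 5*(1)*conj(1)]
      = (1/10)[(9) + (-2 + 2*sqrt(5)) + (-2*sqrt(5) - 2) + (5)] = 10/10 = 1
  <chi_rho, chi_2> = (1/10)[1*(9)*conj(1) + 2*(-1 + sqrt(5))*conj(1) + 2*(-sqrt(5) - 1)*conj(1) + 5*(1)*conj(-1)]
      = (1/10)[(9) + (-2 + 2*sqrt(5)) + (-2*sqrt(5) - 2) + (-5)] = 0/10 = 0
  <chi_rho, chi_3> = (1/10)[1*(9)*conj(2) + 2*(-1 + sqrt(5))*conj(-1/2 + sqrt(5)/2) + 2*(-sqrt(5) - 1)*conj(-sqrt(5)/2 - 1/2) + 5*(1)*conj(0)]
      = (1/10)[(18) + (6 - 2*sqrt(5)) + (2*sqrt(5) + 6) + (0)] = 30/10 = 3
  <chi_rho, chi_4> = (1/10)[1*(9)*conj(2) + 2*(-1 + sqrt(5))*conj(-sqrt(5)/2 - 1/2) + 2*(-sqrt(5) - 1)*conj(-1/2 + sqrt(5)/2) + 5*(1)*conj(0)]
      = (1/10)[(18) + (-4) + (-4) + (0)] = 10/10 = 1
Dimension check: dim(rho) = sum (mult * dim) = 1*1 + 0*1 + 3*2 + 1*2 = 9 = chi_rho(e) = 9.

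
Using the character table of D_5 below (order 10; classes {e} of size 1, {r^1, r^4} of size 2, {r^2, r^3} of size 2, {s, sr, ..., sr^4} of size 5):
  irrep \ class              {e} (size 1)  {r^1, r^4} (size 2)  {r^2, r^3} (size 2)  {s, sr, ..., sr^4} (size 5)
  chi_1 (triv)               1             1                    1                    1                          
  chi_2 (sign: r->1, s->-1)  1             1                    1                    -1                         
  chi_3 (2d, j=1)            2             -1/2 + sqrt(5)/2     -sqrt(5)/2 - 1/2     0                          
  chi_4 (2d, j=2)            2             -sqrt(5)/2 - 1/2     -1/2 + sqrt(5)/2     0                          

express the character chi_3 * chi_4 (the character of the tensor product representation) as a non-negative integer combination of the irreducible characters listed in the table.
chi_3 tensor chi_4 = chi_3 + chi_4 (all other irreducibles have multiplicity 0).

Reasoning: The character of a tensor product is the pointwise product (chi_3 * chi_4)(C) = chi_3(C) * chi_4(C):
  {e}: (2)*(2), {r^1, r^4}: (-1/2 + sqrt(5)/2)*(-sqrt(5)/2 - 1/2), {r^2, r^3}: (-sqrt(5)/2 - 1/2)*(-1/2 + sqrt(5)/2), {s, sr, ..., sr^4}: (0)*(0)
so (chi_3 * chi_4) takes values
  {e} -> 4, {r^1, r^4} -> -1, {r^2, r^3} -> -1, {s, sr, ..., sr^4} -> 0.
Now take the inner product of this character with each irreducible chi from the table, <chi_3*chi_4, chi> = (1/10) sum_C |C| (chi_3*chi_4)(C) conj(chi(C)):
  <chi_3*chi_4, chi_1> = (1/10)[1*(4)*conj(1) + 2*(-1)*conj(1) + 2*(-1)*conj(1) + 5*(0)*conj(1)]
      = (1/10)[(4) + (-2) + (-2) + (0)] = 0/10 = 0
  <chi_3*chi_4, chi_2> = (1/10)[1*(4)*conj(1) + 2*(-1)*conj(1) + 2*(-1)*conj(1) + 5*(0)*conj(-1)]
      = (1/10)[(4) + (-2) + (-2) + (0)] = 0/10 = 0
  <chi_3*chi_4, chi_3> = (1/10)[1*(4)*conj(2) + 2*(-1)*conj(-1/2 + sqrt(5)/2) + 2*(-1)*conj(-sqrt(5)/2 - 1/2) + 5*(0)*conj(0)]
      = (1/10)[(8) + (1 - sqrt(5)) + (1 + sqrt(5)) + (0)] = 10/10 = 1
  <chi_3*chi_4, chi_4> = (1/10)[1*(4)*conj(2) + 2*(-1)*conj(-sqrt(5)/2 - 1/2) + 2*(-1)*conj(-1/2 + sqrt(5)/2) + 5*(0)*conj(0)]
      = (1/10)[(8) + (1 + sqrt(5)) + (1 - sqrt(5)) + (0)] = 10/10 = 1
Hence the multiplicities are chi_3: 1, chi_4: 1. Dimension check: dim(chi_3)*dim(chi_4) = 2*2 = 4 and sum (mult * dim) = 1*2 + 1*2 = 4.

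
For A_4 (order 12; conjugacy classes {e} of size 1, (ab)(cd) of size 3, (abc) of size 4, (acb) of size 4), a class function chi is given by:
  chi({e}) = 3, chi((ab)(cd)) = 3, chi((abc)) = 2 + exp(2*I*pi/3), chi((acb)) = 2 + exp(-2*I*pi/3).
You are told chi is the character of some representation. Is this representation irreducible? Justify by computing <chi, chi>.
Not irreducible (reducible): <chi, chi> = 5 > 1.

Proof sketch: <chi, chi> = (1/|G|) sum_C |C| * |chi(C)|^2 = (1/12)[1*|3|^2 + 3*|3|^2 + 4*|2 + exp(2*I*pi/3)|^2 + 4*|2 + exp(-2*I*pi/3)|^2]
  = (1/12)[(9) + (27) + (12) + (12)] = 60/12 = 5.
(Exp terms are combined using exp(i*s)*conj(exp(i*t)) = exp(i*(s-t)), and sums of them are collapsed using the identity that for every m > 1 the m distinct m-th roots of unity sum to 0, e.g. 1 + exp(2*I*pi/3) + exp(-2*I*pi/3) = 0.)
A character is irreducible iff <chi, chi> = 1, so this representation is reducible.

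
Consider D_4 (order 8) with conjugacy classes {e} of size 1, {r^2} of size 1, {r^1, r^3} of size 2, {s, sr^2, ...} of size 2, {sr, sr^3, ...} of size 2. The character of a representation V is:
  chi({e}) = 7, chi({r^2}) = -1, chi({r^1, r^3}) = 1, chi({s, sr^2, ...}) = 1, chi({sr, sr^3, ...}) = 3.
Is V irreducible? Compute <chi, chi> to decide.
Not irreducible (reducible): <chi, chi> = 9 > 1.

Justification: <chi, chi> = (1/|G|) sum_C |C| * |chi(C)|^2 = (1/8)[1*|7|^2 + 1*|-1|^2 + 2*|1|^2 + 2*|1|^2 + 2*|3|^2]
  = (1/8)[(49) + (1) + (2) + (2) + (18)] = 72/8 = 9.
A character is irreducible iff <chi, chi> = 1, so this representation is reducible.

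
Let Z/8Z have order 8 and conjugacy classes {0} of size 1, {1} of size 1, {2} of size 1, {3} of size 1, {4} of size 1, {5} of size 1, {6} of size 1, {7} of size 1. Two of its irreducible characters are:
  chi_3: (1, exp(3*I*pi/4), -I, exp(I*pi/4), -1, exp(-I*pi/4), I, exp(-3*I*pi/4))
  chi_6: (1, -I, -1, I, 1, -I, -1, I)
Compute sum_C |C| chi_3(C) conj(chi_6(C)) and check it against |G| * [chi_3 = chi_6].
Sum = 0; so <chi_3, chi_6> = 0 (distinct irreducibles are orthogonal).

Solution. Compute term by term over conjugacy classes (|C| * chi_3(C) * conj(chi_6(C))):
  1*(1)*conj(1) + 1*(exp(3*I*pi/4))*conj(-I) + 1*(-I)*conj(-1) + 1*(exp(I*pi/4))*conj(I) + 1*(-1)*conj(1) + 1*(exp(-I*pi/4))*conj(-I) + 1*(I)*conj(-1) + 1*(exp(-3*I*pi/4))*conj(I)
  = (1) + (exp(-3*I*pi/4)) + (I) + (-exp(3*I*pi/4)) + (-1) + (exp(I*pi/4)) + (-I) + (-exp(-I*pi/4))
  = 0.
(Exp terms are combined using exp(i*s)*conj(exp(i*t)) = exp(i*(s-t)), and sums of them are collapsed using the identity that for every m > 1 the m distinct m-th roots of unity sum to 0, e.g. 1 + exp(2*I*pi/3) + exp(-2*I*pi/3) = 0.)
Dividing by |G| = 8 gives 0/8 = 0, matching the row-orthogonality relation <chi_3, chi_6> = [chi_3 = chi_6].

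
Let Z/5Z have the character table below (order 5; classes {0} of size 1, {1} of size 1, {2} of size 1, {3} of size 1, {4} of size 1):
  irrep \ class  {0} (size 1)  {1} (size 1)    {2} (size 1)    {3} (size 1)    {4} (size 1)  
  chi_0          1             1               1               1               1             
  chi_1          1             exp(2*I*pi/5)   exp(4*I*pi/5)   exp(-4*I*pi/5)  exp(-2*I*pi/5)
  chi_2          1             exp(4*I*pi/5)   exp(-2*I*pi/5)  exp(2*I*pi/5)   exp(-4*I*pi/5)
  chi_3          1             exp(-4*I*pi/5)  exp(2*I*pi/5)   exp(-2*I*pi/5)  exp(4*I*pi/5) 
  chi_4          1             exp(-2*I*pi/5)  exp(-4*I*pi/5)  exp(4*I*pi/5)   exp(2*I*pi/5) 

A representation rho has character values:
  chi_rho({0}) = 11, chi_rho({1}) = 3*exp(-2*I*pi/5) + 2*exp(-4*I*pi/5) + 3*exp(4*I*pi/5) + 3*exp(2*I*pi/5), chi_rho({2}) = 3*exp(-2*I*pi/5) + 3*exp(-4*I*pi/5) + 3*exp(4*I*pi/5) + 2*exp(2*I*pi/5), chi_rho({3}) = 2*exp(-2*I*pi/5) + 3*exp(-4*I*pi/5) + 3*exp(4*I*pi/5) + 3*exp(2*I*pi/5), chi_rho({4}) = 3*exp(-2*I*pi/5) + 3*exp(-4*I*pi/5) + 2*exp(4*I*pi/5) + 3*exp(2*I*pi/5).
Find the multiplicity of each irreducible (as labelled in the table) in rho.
Multiplicities: chi_0: 0, chi_1: 3, chi_2: 3, chi_3: 2, chi_4: 3.

Details: Use <chi_rho, chi> = (1/|G|) sum_C |C| * chi_rho(C) * conj(chi(C)) with |G| = 5 for each irreducible chi in the table:
  <chi_rho, chi_0> = (1/5)[1*(11)*conj(1) + 1*(3*exp(-2*I*pi/5) + 2*exp(-4*I*pi/5) + 3*exp(4*I*pi/5) + 3*exp(2*I*pi/5))*conj(1) + 1*(3*exp(-2*I*pi/5) + 3*exp(-4*I*pi/5) + 3*exp(4*I*pi/5) + 2*exp(2*I*pi/5))*conj(1) + 1*(2*exp(-2*I*pi/5) + 3*exp(-4*I*pi/5) + 3*exp(4*I*pi/5) + 3*exp(2*I*pi/5))*conj(1) + 1*(3*exp(-2*I*pi/5) + 3*exp(-4*I*pi/5) + 2*exp(4*I*pi/5) + 3*exp(2*I*pi/5))*conj(1)]
      = (1/5)[(11) + (3*exp(-2*I*pi/5) + 2*exp(-4*I*pi/5) + 3*exp(4*I*pi/5) + 3*exp(2*I*pi/5)) + (3*exp(-2*I*pi/5) + 3*exp(-4*I*pi/5) + 3*exp(4*I*pi/5) + 2*exp(2*I*pi/5)) + (2*exp(-2*I*pi/5) + 3*exp(-4*I*pi/5) + 3*exp(4*I*pi/5) + 3*exp(2*I*pi/5)) + (3*exp(-2*I*pi/5) + 3*exp(-4*I*pi/5) + 2*exp(4*I*pi/5) + 3*exp(2*I*pi/5))] = 0/5 = 0
  <chi_rho, chi_1> = (1/5)[1*(11)*conj(1) + 1*(3*exp(-2*I*pi/5) + 2*exp(-4*I*pi/5) + 3*exp(4*I*pi/5) + 3*exp(2*I*pi/5))*conj(exp(2*I*pi/5)) + 1*(3*exp(-2*I*pi/5) + 3*exp(-4*I*pi/5) + 3*exp(4*I*pi/5) + 2*exp(2*I*pi/5))*conj(exp(4*I*pi/5)) + 1*(2*exp(-2*I*pi/5) + 3*exp(-4*I*pi/5) + 3*exp(4*I*pi/5) + 3*exp(2*I*pi/5))*conj(exp(-4*I*pi/5)) + 1*(3*exp(-2*I*pi/5) + 3*exp(-4*I*pi/5) + 2*exp(4*I*pi/5) + 3*exp(2*I*pi/5))*conj(exp(-2*I*pi/5))]
      = (1/5)[(11) + (3 + 3*exp(-4*I*pi/5) + 2*exp(4*I*pi/5) + 3*exp(2*I*pi/5)) + (3 + 2*exp(-2*I*pi/5) + 3*exp(4*I*pi/5) + 3*exp(2*I*pi/5)) + (3 + 3*exp(-2*I*pi/5) + 3*exp(-4*I*pi/5) + 2*exp(2*I*pi/5)) + (3 + 3*exp(-2*I*pi/5) + 2*exp(-4*I*pi/5) + 3*exp(4*I*pi/5))] = 15/5 = 3
  <chi_rho, chi_2> = (1/5)[1*(11)*conj(1) + 1*(3*exp(-2*I*pi/5) + 2*exp(-4*I*pi/5) + 3*exp(4*I*pi/5) + 3*exp(2*I*pi/5))*conj(exp(4*I*pi/5)) + 1*(3*exp(-2*I*pi/5) + 3*exp(-4*I*pi/5) + 3*exp(4*I*pi/5) + 2*exp(2*I*pi/5))*conj(exp(-2*I*pi/5)) + 1*(2*exp(-2*I*pi/5) + 3*exp(-4*I*pi/5) + 3*exp(4*I*pi/5) + 3*exp(2*I*pi/5))*conj(exp(2*I*pi/5)) + 1*(3*exp(-2*I*pi/5) + 3*exp(-4*I*pi/5) + 2*exp(4*I*pi/5) + 3*exp(2*I*pi/5))*conj(exp(-4*I*pi/5))]
      = (1/5)[(11) + (3 + 3*exp(-2*I*pi/5) + 3*exp(4*I*pi/5) + 2*exp(2*I*pi/5)) + (3 + 3*exp(-2*I*pi/5) + 3*exp(-4*I*pi/5) + 2*exp(4*I*pi/5)) + (3 + 2*exp(-4*I*pi/5) + 3*exp(4*I*pi/5) + 3*exp(2*I*pi/5)) + (3 + 2*exp(-2*I*pi/5) + 3*exp(-4*I*pi/5) + 3*exp(2*I*pi/5))] = 15/5 = 3
  <chi_rho, chi_3> = (1/5)[1*(11)*conj(1) + 1*(3*exp(-2*I*pi/5) + 2*exp(-4*I*pi/5) + 3*exp(4*I*pi/5) + 3*exp(2*I*pi/5))*conj(exp(-4*I*pi/5)) + 1*(3*exp(-2*I*pi/5) + 3*exp(-4*I*pi/5) + 3*exp(4*I*pi/5) + 2*exp(2*I*pi/5))*conj(exp(2*I*pi/5)) + 1*(2*exp(-2*I*pi/5) + 3*exp(-4*I*pi/5) + 3*exp(4*I*pi/5) + 3*exp(2*I*pi/5))*conj(exp(-2*I*pi/5)) + 1*(3*exp(-2*I*pi/5) + 3*exp(-4*I*pi/5) + 2*exp(4*I*pi/5) + 3*exp(2*I*pi/5))*conj(exp(4*I*pi/5))]
      = (1/5)[(11) + (2 + 3*exp(-2*I*pi/5) + 3*exp(-4*I*pi/5) + 3*exp(2*I*pi/5)) + (2 + 3*exp(-4*I*pi/5) + 3*exp(4*I*pi/5) + 3*exp(2*I*pi/5)) + (2 + 3*exp(-2*I*pi/5) + 3*exp(-4*I*pi/5) + 3*exp(4*I*pi/5)) + (2 + 3*exp(-2*I*pi/5) + 3*exp(4*I*pi/5) + 3*exp(2*I*pi/5))] = 10/5 = 2
  <chi_rho, chi_4> = (1/5)[1*(11)*conj(1) + 1*(3*exp(-2*I*pi/5) + 2*exp(-4*I*pi/5) + 3*exp(4*I*pi/5) + 3*exp(2*I*pi/5))*conj(exp(-2*I*pi/5)) + 1*(3*exp(-2*I*pi/5) + 3*exp(-4*I*pi/5) + 3*exp(4*I*pi/5) + 2*exp(2*I*pi/5))*conj(exp(-4*I*pi/5)) + 1*(2*exp(-2*I*pi/5) + 3*exp(-4*I*pi/5) + 3*exp(4*I*pi/5) + 3*exp(2*I*pi/5))*conj(exp(4*I*pi/5)) + 1*(3*exp(-2*I*pi/5) + 3*exp(-4*I*pi/5) + 2*exp(4*I*pi/5) + 3*exp(2*I*pi/5))*conj(exp(2*I*pi/5))]
      = (1/5)[(11) + (3 + 2*exp(-2*I*pi/5) + 3*exp(-4*I*pi/5) + 3*exp(4*I*pi/5)) + (3 + 3*exp(-2*I*pi/5) + 2*exp(-4*I*pi/5) + 3*exp(2*I*pi/5)) + (3 + 3*exp(-2*I*pi/5) + 2*exp(4*I*pi/5) + 3*exp(2*I*pi/5)) + (3 + 3*exp(-4*I*pi/5) + 3*exp(4*I*pi/5) + 2*exp(2*I*pi/5))] = 15/5 = 3
(Exp terms are combined using exp(i*s)*conj(exp(i*t)) = exp(i*(s-t)), and sums of them are collapsed using the identity that for every m > 1 the m distinct m-th roots of unity sum to 0, e.g. 1 + exp(2*I*pi/3) + exp(-2*I*pi/3) = 0.)
Dimension check: dim(rho) = sum (mult * dim) = 0*1 + 3*1 + 3*1 + 2*1 + 3*1 = 11 = chi_rho(e) = 11.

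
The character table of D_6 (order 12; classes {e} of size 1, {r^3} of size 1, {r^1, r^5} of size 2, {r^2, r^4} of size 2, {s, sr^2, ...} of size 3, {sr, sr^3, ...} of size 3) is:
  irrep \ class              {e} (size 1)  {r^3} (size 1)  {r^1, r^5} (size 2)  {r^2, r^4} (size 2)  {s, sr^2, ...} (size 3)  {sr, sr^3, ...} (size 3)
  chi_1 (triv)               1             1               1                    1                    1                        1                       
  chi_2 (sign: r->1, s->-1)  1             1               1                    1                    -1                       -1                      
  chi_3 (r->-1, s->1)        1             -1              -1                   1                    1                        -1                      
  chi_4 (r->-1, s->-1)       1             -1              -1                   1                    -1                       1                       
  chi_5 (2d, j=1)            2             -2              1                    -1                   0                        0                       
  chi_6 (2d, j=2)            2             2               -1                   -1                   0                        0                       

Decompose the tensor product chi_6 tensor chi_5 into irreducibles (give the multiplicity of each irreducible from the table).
chi_6 tensor chi_5 = chi_3 + chi_4 + chi_5 (all other irreducibles have multiplicity 0).

Explanation: The character of a tensor product is the pointwise product (chi_6 * chi_5)(C) = chi_6(C) * chi_5(C):
  {e}: (2)*(2), {r^3}: (2)*(-2), {r^1, r^5}: (-1)*(1), {r^2, r^4}: (-1)*(-1), {s, sr^2, ...}: (0)*(0), {sr, sr^3, ...}: (0)*(0)
so (chi_6 * chi_5) takes values
  {e} -> 4, {r^3} -> -4, {r^1, r^5} -> -1, {r^2, r^4} -> 1, {s, sr^2, ...} -> 0, {sr, sr^3, ...} -> 0.
Now take the inner product of this character with each irreducible chi from the table, <chi_6*chi_5, chi> = (1/12) sum_C |C| (chi_6*chi_5)(C) conj(chi(C)):
  <chi_6*chi_5, chi_1> = (1/12)[1*(4)*conj(1) + 1*(-4)*conj(1) + 2*(-1)*conj(1) + 2*(1)*conj(1) + 3*(0)*conj(1) + 3*(0)*conj(1)]
      = (1/12)[(4) + (-4) + (-2) + (2) + (0) + (0)] = 0/12 = 0
  <chi_6*chi_5, chi_2> = (1/12)[1*(4)*conj(1) + 1*(-4)*conj(1) + 2*(-1)*conj(1) + 2*(1)*conj(1) + 3*(0)*conj(-1) + 3*(0)*conj(-1)]
      = (1/12)[(4) + (-4) + (-2) + (2) + (0) + (0)] = 0/12 = 0
  <chi_6*chi_5, chi_3> = (1/12)[1*(4)*conj(1) + 1*(-4)*conj(-1) + 2*(-1)*conj(-1) + 2*(1)*conj(1) + 3*(0)*conj(1) + 3*(0)*conj(-1)]
      = (1/12)[(4) + (4) + (2) + (2) + (0) + (0)] = 12/12 = 1
  <chi_6*chi_5, chi_4> = (1/12)[1*(4)*conj(1) + 1*(-4)*conj(-1) + 2*(-1)*conj(-1) + 2*(1)*conj(1) + 3*(0)*conj(-1) + 3*(0)*conj(1)]
      = (1/12)[(4) + (4) + (2) + (2) + (0) + (0)] = 12/12 = 1
  <chi_6*chi_5, chi_5> = (1/12)[1*(4)*conj(2) + 1*(-4)*conj(-2) + 2*(-1)*conj(1) + 2*(1)*conj(-1) + 3*(0)*conj(0) + 3*(0)*conj(0)]
      = (1/12)[(8) + (8) + (-2) + (-2) + (0) + (0)] = 12/12 = 1
  <chi_6*chi_5, chi_6> = (1/12)[1*(4)*conj(2) + 1*(-4)*conj(2) + 2*(-1)*conj(-1) + 2*(1)*conj(-1) + 3*(0)*conj(0) + 3*(0)*conj(0)]
      = (1/12)[(8) + (-8) + (2) + (-2) + (0) + (0)] = 0/12 = 0
Hence the multiplicities are chi_3: 1, chi_4: 1, chi_5: 1. Dimension check: dim(chi_6)*dim(chi_5) = 2*2 = 4 and sum (mult * dim) = 1*1 + 1*1 + 1*2 = 4.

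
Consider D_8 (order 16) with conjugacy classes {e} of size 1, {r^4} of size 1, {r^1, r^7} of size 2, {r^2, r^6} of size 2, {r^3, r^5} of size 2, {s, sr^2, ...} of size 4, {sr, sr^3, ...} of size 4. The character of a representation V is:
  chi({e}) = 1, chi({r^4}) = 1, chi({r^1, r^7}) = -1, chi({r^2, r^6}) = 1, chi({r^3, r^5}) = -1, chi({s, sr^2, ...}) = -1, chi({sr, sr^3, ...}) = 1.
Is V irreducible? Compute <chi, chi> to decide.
Irreducible: <chi, chi> = 1.

Details: <chi, chi> = (1/|G|) sum_C |C| * |chi(C)|^2 = (1/16)[1*|1|^2 + 1*|1|^2 + 2*|-1|^2 + 2*|1|^2 + 2*|-1|^2 + 4*|-1|^2 + 4*|1|^2]
  = (1/16)[(1) + (1) + (2) + (2) + (2) + (4) + (4)] = 16/16 = 1.
A character is irreducible iff <chi, chi> = 1, so this representation is irreducible.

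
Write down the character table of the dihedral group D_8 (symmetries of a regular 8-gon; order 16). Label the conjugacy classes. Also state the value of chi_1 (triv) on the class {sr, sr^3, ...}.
Conjugacy classes: {e} of size 1, {r^4} of size 1, {r^1, r^7} of size 2, {r^2, r^6} of size 2, {r^3, r^5} of size 2, {s, sr^2, ...} of size 4, {sr, sr^3, ...} of size 4.
Character table:
  irrep \ class              {e} (size 1)  {r^4} (size 1)  {r^1, r^7} (size 2)  {r^2, r^6} (size 2)  {r^3, r^5} (size 2)  {s, sr^2, ...} (size 4)  {sr, sr^3, ...} (size 4)
  chi_1 (triv)               1             1               1                    1                    1                    1                        1                       
  chi_2 (sign: r->1, s->-1)  1             1               1                    1                    1                    -1                       -1                      
  chi_3 (r->-1, s->1)        1             1               -1                   1                    -1                   1                        -1                      
  chi_4 (r->-1, s->-1)       1             1               -1                   1                    -1                   -1                       1                       
  chi_5 (2d, j=1)            2             -2              sqrt(2)              0                    -sqrt(2)             0                        0                       
  chi_6 (2d, j=2)            2             2               0                    -2                   0                    0                        0                       
  chi_7 (2d, j=3)            2             -2              -sqrt(2)             0                    sqrt(2)              0                        0                       

Spot check: chi_1 (triv) on {sr, sr^3, ...} = 1.

Solution. D_8 has order 2*8 = 16 with 7 conjugacy classes, hence 7 irreducibles. Sum of squared dims 1 + 1 + 1 + 1 + 4 + 4 + 4 = 16 = |G|. Linear characters come from the abelianisation; the 2-dimensional irreps have character r^k -> 2*cos(2*pi*j*k/8), reflections -> 0.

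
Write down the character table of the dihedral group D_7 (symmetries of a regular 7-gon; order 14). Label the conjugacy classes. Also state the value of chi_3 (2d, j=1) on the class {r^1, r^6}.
Conjugacy classes: {e} of size 1, {r^1, r^6} of size 2, {r^2, r^5} of size 2, {r^3, r^4} of size 2, {s, sr, ..., sr^6} of size 7.
Character table:
  irrep \ class              {e} (size 1)  {r^1, r^6} (size 2)  {r^2, r^5} (size 2)  {r^3, r^4} (size 2)  {s, sr, ..., sr^6} (size 7)
  chi_1 (triv)               1             1                    1                    1                    1                          
  chi_2 (sign: r->1, s->-1)  1             1                    1                    1                    -1                         
  chi_3 (2d, j=1)            2             2*cos(2*pi/7)        -2*cos(3*pi/7)       -2*cos(pi/7)         0                          
  chi_4 (2d, j=2)            2             -2*cos(3*pi/7)       -2*cos(pi/7)         2*cos(2*pi/7)        0                          
  chi_5 (2d, j=3)            2             -2*cos(pi/7)         2*cos(2*pi/7)        -2*cos(3*pi/7)       0                          

Spot check: chi_3 (2d, j=1) on {r^1, r^6} = 2*cos(2*pi/7).

Justification: D_7 has order 2*7 = 14 with 5 conjugacy classes, hence 5 irreducibles. Sum of squared dims 1 + 1 + 4 + 4 + 4 = 14 = |G|. Linear characters come from the abelianisation; the 2-dimensional irreps have character r^k -> 2*cos(2*pi*j*k/7), reflections -> 0.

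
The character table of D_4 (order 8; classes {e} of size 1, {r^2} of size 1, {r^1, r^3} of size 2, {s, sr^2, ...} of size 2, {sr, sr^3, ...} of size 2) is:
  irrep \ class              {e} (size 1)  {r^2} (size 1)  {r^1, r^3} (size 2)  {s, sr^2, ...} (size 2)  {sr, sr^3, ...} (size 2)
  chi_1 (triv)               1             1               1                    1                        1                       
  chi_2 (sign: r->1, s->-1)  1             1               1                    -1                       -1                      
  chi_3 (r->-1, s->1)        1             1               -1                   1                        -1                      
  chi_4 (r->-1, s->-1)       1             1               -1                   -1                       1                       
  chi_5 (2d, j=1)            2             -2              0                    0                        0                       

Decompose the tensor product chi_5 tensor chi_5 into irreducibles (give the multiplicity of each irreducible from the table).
chi_5 tensor chi_5 = chi_1 + chi_2 + chi_3 + chi_4 (all other irreducibles have multiplicity 0).

Explanation: The character of a tensor product is the pointwise product (chi_5 * chi_5)(C) = chi_5(C) * chi_5(C):
  {e}: (2)*(2), {r^2}: (-2)*(-2), {r^1, r^3}: (0)*(0), {s, sr^2, ...}: (0)*(0), {sr, sr^3, ...}: (0)*(0)
so (chi_5 * chi_5) takes values
  {e} -> 4, {r^2} -> 4, {r^1, r^3} -> 0, {s, sr^2, ...} -> 0, {sr, sr^3, ...} -> 0.
Now take the inner product of this character with each irreducible chi from the table, <chi_5*chi_5, chi> = (1/8) sum_C |C| (chi_5*chi_5)(C) conj(chi(C)):
  <chi_5*chi_5, chi_1> = (1/8)[1*(4)*conj(1) + 1*(4)*conj(1) + 2*(0)*conj(1) + 2*(0)*conj(1) + 2*(0)*conj(1)]
      = (1/8)[(4) + (4) + (0) + (0) + (0)] = 8/8 = 1
  <chi_5*chi_5, chi_2> = (1/8)[1*(4)*conj(1) + 1*(4)*conj(1) + 2*(0)*conj(1) + 2*(0)*conj(-1) + 2*(0)*conj(-1)]
      = (1/8)[(4) + (4) + (0) + (0) + (0)] = 8/8 = 1
  <chi_5*chi_5, chi_3> = (1/8)[1*(4)*conj(1) + 1*(4)*conj(1) + 2*(0)*conj(-1) + 2*(0)*conj(1) + 2*(0)*conj(-1)]
      = (1/8)[(4) + (4) + (0) + (0) + (0)] = 8/8 = 1
  <chi_5*chi_5, chi_4> = (1/8)[1*(4)*conj(1) + 1*(4)*conj(1) + 2*(0)*conj(-1) + 2*(0)*conj(-1) + 2*(0)*conj(1)]
      = (1/8)[(4) + (4) + (0) + (0) + (0)] = 8/8 = 1
  <chi_5*chi_5, chi_5> = (1/8)[1*(4)*conj(2) + 1*(4)*conj(-2) + 2*(0)*conj(0) + 2*(0)*conj(0) + 2*(0)*conj(0)]
      = (1/8)[(8) + (-8) + (0) + (0) + (0)] = 0/8 = 0
Hence the multiplicities are chi_1: 1, chi_2: 1, chi_3: 1, chi_4: 1. Dimension check: dim(chi_5)*dim(chi_5) = 2*2 = 4 and sum (mult * dim) = 1*1 + 1*1 + 1*1 + 1*1 = 4.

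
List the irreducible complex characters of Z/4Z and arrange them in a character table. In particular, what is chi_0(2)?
Character table of Z/4Z (irreps indexed chi_0,...,chi_3 with chi_k(m) = zeta_4^(k*m), zeta_4 = exp(2*pi*i/4)):
  irrep \ class  {0} (size 1)  {1} (size 1)  {2} (size 1)  {3} (size 1)
  chi_0          1             1             1             1           
  chi_1          1             I             -1            -I          
  chi_2          1             -1            1             -1          
  chi_3          1             -I            -1            I           

Spot check: chi_0(2) = zeta_4^(0*2) = zeta_4^0 = 1.

Argument: Z/4Z is abelian, so all 4 irreducible complex representations are 1-dimensional. They are given by chi_k(m) = zeta_4^(k*m) for k = 0,...,3. Row orthogonality: sum_m chi_k(m) conj(chi_l(m)) = 4 * [k = l].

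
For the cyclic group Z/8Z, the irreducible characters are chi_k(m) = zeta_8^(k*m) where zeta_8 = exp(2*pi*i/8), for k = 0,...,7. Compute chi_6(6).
chi_6(6) = zeta_8^36 = -1

Solution. chi_6(6) = zeta_8^(6*6) = zeta_8^36. Since zeta_8^8 = 1, this equals zeta_8^4 = exp(2*pi*i*4/8) = -1.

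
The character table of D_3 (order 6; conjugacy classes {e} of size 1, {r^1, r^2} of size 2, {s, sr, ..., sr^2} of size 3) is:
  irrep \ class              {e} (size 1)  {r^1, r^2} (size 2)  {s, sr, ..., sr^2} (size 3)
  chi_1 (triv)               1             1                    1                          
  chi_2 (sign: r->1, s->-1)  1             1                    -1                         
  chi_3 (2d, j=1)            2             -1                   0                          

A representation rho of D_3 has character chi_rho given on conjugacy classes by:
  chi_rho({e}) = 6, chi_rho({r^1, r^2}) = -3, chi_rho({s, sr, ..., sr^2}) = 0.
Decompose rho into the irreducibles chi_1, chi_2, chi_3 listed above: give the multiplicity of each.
Multiplicities: chi_1: 0, chi_2: 0, chi_3: 3.

Solution. Use <chi_rho, chi> = (1/|G|) sum_C |C| * chi_rho(C) * conj(chi(C)) with |G| = 6 for each irreducible chi in the table:
  <chi_rho, chi_1> = (1/6)[1*(6)*conj(1) + 2*(-3)*conj(1) + 3*(0)*conj(1)]
      = (1/6)[(6) + (-6) + (0)] = 0/6 = 0
  <chi_rho, chi_2> = (1/6)[1*(6)*conj(1) + 2*(-3)*conj(1) + 3*(0)*conj(-1)]
      = (1/6)[(6) + (-6) + (0)] = 0/6 = 0
  <chi_rho, chi_3> = (1/6)[1*(6)*conj(2) + 2*(-3)*conj(-1) + 3*(0)*conj(0)]
      = (1/6)[(12) + (6) + (0)] = 18/6 = 3
Dimension check: dim(rho) = sum (mult * dim) = 0*1 + 0*1 + 3*2 = 6 = chi_rho(e) = 6.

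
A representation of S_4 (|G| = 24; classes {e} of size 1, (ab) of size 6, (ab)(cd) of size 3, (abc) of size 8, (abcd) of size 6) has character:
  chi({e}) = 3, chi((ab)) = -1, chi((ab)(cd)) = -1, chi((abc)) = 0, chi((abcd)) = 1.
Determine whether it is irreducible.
Irreducible: <chi, chi> = 1.

Reasoning: <chi, chi> = (1/|G|) sum_C |C| * |chi(C)|^2 = (1/24)[1*|3|^2 + 6*|-1|^2 + 3*|-1|^2 + 8*|0|^2 + 6*|1|^2]
  = (1/24)[(9) + (6) + (3) + (0) + (6)] = 24/24 = 1.
A character is irreducible iff <chi, chi> = 1, so this representation is irreducible.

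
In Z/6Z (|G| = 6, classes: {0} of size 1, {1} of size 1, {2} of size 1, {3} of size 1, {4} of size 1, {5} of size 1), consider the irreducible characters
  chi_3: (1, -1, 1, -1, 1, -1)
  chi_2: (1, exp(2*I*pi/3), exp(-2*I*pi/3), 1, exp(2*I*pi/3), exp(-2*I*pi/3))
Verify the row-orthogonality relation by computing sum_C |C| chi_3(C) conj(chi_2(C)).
Sum = 0; so <chi_3, chi_2> = 0 (distinct irreducibles are orthogonal).

Reasoning: Compute term by term over conjugacy classes (|C| * chi_3(C) * conj(chi_2(C))):
  1*(1)*conj(1) + 1*(-1)*conj(exp(2*I*pi/3)) + 1*(1)*conj(exp(-2*I*pi/3)) + 1*(-1)*conj(1) + 1*(1)*conj(exp(2*I*pi/3)) + 1*(-1)*conj(exp(-2*I*pi/3))
  = (1) + (-exp(-2*I*pi/3)) + (exp(2*I*pi/3)) + (-1) + (exp(-2*I*pi/3)) + (-exp(2*I*pi/3))
  = 0.
(Exp terms are combined using exp(i*s)*conj(exp(i*t)) = exp(i*(s-t)), and sums of them are collapsed using the identity that for every m > 1 the m distinct m-th roots of unity sum to 0, e.g. 1 + exp(2*I*pi/3) + exp(-2*I*pi/3) = 0.)
Dividing by |G| = 6 gives 0/6 = 0, matching the row-orthogonality relation <chi_3, chi_2> = [chi_3 = chi_2].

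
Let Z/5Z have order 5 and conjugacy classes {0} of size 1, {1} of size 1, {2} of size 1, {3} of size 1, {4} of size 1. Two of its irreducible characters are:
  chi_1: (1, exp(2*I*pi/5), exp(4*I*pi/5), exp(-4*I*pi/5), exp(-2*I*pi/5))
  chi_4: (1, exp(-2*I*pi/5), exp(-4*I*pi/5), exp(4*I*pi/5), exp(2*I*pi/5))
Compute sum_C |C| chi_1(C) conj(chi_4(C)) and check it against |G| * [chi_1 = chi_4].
Sum = 0; so <chi_1, chi_4> = 0 (distinct irreducibles are orthogonal).

Proof sketch: Compute term by term over conjugacy classes (|C| * chi_1(C) * conj(chi_4(C))):
  1*(1)*conj(1) + 1*(exp(2*I*pi/5))*conj(exp(-2*I*pi/5)) + 1*(exp(4*I*pi/5))*conj(exp(-4*I*pi/5)) + 1*(exp(-4*I*pi/5))*conj(exp(4*I*pi/5)) + 1*(exp(-2*I*pi/5))*conj(exp(2*I*pi/5))
  = (1) + (exp(4*I*pi/5)) + (exp(-2*I*pi/5)) + (exp(2*I*pi/5)) + (exp(-4*I*pi/5))
  = 0.
(Exp terms are combined using exp(i*s)*conj(exp(i*t)) = exp(i*(s-t)), and sums of them are collapsed using the identity that for every m > 1 the m distinct m-th roots of unity sum to 0, e.g. 1 + exp(2*I*pi/3) + exp(-2*I*pi/3) = 0.)
Dividing by |G| = 5 gives 0/5 = 0, matching the row-orthogonality relation <chi_1, chi_4> = [chi_1 = chi_4].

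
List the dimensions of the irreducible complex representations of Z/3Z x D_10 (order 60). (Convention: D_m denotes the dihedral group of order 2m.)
Dimensions: 1, 1, 1, 1, 1, 1, 1, 1, 1, 1, 1, 1, 2, 2, 2, 2, 2, 2, 2, 2, 2, 2, 2, 2

Solution. There are 24 irreducibles (= number of conjugacy classes). Their dimensions d_i satisfy sum d_i^2 = |G| = 60: 1 + 1 + 1 + 1 + 1 + 1 + 1 + 1 + 1 + 1 + 1 + 1 + 4 + 4 + 4 + 4 + 4 + 4 + 4 + 4 + 4 + 4 + 4 + 4 = 60. (For the product with Z/3Z: each of the 3 1-dim characters of Z/3Z tensors with each irrep of D_10, giving 3 copies of each D_10-dimension.)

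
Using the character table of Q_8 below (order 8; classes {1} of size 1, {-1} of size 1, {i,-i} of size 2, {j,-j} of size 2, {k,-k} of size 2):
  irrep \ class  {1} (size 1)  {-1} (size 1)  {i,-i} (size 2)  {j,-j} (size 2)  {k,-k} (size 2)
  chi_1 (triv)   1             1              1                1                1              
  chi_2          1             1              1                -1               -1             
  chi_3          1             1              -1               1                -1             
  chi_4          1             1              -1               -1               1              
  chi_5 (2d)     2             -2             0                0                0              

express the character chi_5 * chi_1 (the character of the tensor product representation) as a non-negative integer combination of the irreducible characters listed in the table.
chi_5 tensor chi_1 = chi_5 (all other irreducibles have multiplicity 0).

Proof sketch: The character of a tensor product is the pointwise product (chi_5 * chi_1)(C) = chi_5(C) * chi_1(C):
  {1}: (2)*(1), {-1}: (-2)*(1), {i,-i}: (0)*(1), {j,-j}: (0)*(1), {k,-k}: (0)*(1)
so (chi_5 * chi_1) takes values
  {1} -> 2, {-1} -> -2, {i,-i} -> 0, {j,-j} -> 0, {k,-k} -> 0.
Now take the inner product of this character with each irreducible chi from the table, <chi_5*chi_1, chi> = (1/8) sum_C |C| (chi_5*chi_1)(C) conj(chi(C)):
  <chi_5*chi_1, chi_1> = (1/8)[1*(2)*conj(1) + 1*(-2)*conj(1) + 2*(0)*conj(1) + 2*(0)*conj(1) + 2*(0)*conj(1)]
      = (1/8)[(2) + (-2) + (0) + (0) + (0)] = 0/8 = 0
  <chi_5*chi_1, chi_2> = (1/8)[1*(2)*conj(1) + 1*(-2)*conj(1) + 2*(0)*conj(1) + 2*(0)*conj(-1) + 2*(0)*conj(-1)]
      = (1/8)[(2) + (-2) + (0) + (0) + (0)] = 0/8 = 0
  <chi_5*chi_1, chi_3> = (1/8)[1*(2)*conj(1) + 1*(-2)*conj(1) + 2*(0)*conj(-1) + 2*(0)*conj(1) + 2*(0)*conj(-1)]
      = (1/8)[(2) + (-2) + (0) + (0) + (0)] = 0/8 = 0
  <chi_5*chi_1, chi_4> = (1/8)[1*(2)*conj(1) + 1*(-2)*conj(1) + 2*(0)*conj(-1) + 2*(0)*conj(-1) + 2*(0)*conj(1)]
      = (1/8)[(2) + (-2) + (0) + (0) + (0)] = 0/8 = 0
  <chi_5*chi_1, chi_5> = (1/8)[1*(2)*conj(2) + 1*(-2)*conj(-2) + 2*(0)*conj(0) + 2*(0)*conj(0) + 2*(0)*conj(0)]
      = (1/8)[(4) + (4) + (0) + (0) + (0)] = 8/8 = 1
Hence the multiplicities are chi_5: 1. Dimension check: dim(chi_5)*dim(chi_1) = 2*1 = 2 and sum (mult * dim) = 1*2 = 2.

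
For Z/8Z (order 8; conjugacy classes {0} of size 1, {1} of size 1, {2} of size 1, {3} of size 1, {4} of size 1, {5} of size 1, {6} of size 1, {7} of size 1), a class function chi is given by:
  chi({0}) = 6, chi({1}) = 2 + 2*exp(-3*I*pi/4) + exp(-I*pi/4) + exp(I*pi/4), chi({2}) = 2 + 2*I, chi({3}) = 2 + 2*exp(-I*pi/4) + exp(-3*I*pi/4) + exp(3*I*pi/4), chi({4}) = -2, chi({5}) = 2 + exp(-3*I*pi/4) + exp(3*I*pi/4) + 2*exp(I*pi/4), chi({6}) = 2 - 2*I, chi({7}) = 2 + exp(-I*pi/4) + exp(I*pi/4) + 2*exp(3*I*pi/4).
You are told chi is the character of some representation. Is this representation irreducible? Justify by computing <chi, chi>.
Not irreducible (reducible): <chi, chi> = 10 > 1.

Working: <chi, chi> = (1/|G|) sum_C |C| * |chi(C)|^2 = (1/8)[1*|6|^2 + 1*|2 + 2*exp(-3*I*pi/4) + exp(-I*pi/4) + exp(I*pi/4)|^2 + 1*|2 + 2*I|^2 + 1*|2 + 2*exp(-I*pi/4) + exp(-3*I*pi/4) + exp(3*I*pi/4)|^2 + 1*|-2|^2 + 1*|2 + exp(-3*I*pi/4) + exp(3*I*pi/4) + 2*exp(I*pi/4)|^2 + 1*|2 - 2*I|^2 + 1*|2 + exp(-I*pi/4) + exp(I*pi/4) + 2*exp(3*I*pi/4)|^2]
  = (1/8)[(36) + (6) + (8) + (6) + (4) + (6) + (8) + (6)] = 80/8 = 10.
(Exp terms are combined using exp(i*s)*conj(exp(i*t)) = exp(i*(s-t)), and sums of them are collapsed using the identity that for every m > 1 the m distinct m-th roots of unity sum to 0, e.g. 1 + exp(2*I*pi/3) + exp(-2*I*pi/3) = 0.)
A character is irreducible iff <chi, chi> = 1, so this representation is reducible.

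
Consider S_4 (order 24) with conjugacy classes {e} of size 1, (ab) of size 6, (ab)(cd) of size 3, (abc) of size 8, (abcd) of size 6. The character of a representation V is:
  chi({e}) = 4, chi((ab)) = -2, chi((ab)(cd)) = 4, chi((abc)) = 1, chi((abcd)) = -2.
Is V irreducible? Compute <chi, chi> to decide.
Not irreducible (reducible): <chi, chi> = 5 > 1.

Solution. <chi, chi> = (1/|G|) sum_C |C| * |chi(C)|^2 = (1/24)[1*|4|^2 + 6*|-2|^2 + 3*|4|^2 + 8*|1|^2 + 6*|-2|^2]
  = (1/24)[(16) + (24) + (48) + (8) + (24)] = 120/24 = 5.
A character is irreducible iff <chi, chi> = 1, so this representation is reducible.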